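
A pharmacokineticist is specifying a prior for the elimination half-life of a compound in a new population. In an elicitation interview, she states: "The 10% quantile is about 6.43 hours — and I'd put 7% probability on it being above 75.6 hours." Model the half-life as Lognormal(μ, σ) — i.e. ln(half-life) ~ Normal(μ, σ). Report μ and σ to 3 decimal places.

If T ~ Lognormal(μ,σ) then ln T ~ Normal(μ,σ), so the p-quantile of ln T is μ + z_p·σ.
ln(6.43) = 1.861 and ln(75.6) = 4.325; z_{0.1} = -1.282, z_{0.93} = 1.476.
σ = (4.325 − 1.861)/(1.476 − (-1.282)) = 0.894.
μ = 1.861 − (-1.282)·0.894 = 3.006.

μ ≈ 3.006, σ ≈ 0.894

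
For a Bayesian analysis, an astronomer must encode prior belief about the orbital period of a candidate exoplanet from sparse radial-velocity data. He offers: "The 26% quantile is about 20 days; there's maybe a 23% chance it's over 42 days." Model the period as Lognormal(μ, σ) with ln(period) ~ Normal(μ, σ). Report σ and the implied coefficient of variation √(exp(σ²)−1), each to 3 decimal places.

σ ≈ 0.537, CV ≈ 0.578

If T ~ Lognormal(μ,σ) then ln T ~ Normal(μ,σ), so the p-quantile of ln T is μ + z_p·σ.
ln(20) = 2.996 and ln(42) = 3.738; z_{0.26} = -0.6433, z_{0.77} = 0.7388.
σ = (3.738 − 2.996)/(0.7388 − (-0.6433)) = 0.537.
μ = 2.996 − (-0.6433)·0.537 = 3.341.
CV = √(exp(σ²)−1) = √(exp(0.2881)−1) = 0.578.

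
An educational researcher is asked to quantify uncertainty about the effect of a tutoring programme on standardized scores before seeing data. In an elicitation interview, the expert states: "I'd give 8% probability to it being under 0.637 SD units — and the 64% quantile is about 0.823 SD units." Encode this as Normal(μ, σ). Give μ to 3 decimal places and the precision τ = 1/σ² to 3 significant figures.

μ = 0.785, τ = 89.9

The p-quantile of Normal(μ,σ) is μ + z_p·σ, with z_{0.08} = -1.405 and z_{0.64} = 0.3585.
Eliminate σ: μ = (z₂·x₁ − z₁·x₂)/(z₂ − z₁) = (0.3585·0.637 − (-1.405)·0.823)/1.764 = 0.785.
Then σ = (x₂ − x₁)/(z₂ − z₁) = (0.823 − 0.637)/1.764 = 0.105.
Precision τ = 1/σ² = 1/0.1055² = 89.9.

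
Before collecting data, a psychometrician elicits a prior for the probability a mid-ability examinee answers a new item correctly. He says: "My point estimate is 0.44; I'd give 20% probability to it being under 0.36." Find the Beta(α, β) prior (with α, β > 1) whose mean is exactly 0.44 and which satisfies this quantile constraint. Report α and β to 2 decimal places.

With mean 0.44 fixed, write α = 0.44s, β = 0.56s where s = α+β.
Need P(θ < 0.36) = 0.2 under Beta(0.44s, 0.56s). Normal approximation: (q−m)/√(m(1−m)/s) ≈ z_{0.2} = -0.842, so s ≈ 0.44·0.56·(-0.842)²/(0.36−0.44)² = 27.3.
At s = 27.3: P(θ<0.36) ≈ 0.202. Adjusting to match 0.2 gives s ≈ 27.66.
So α = 0.44·27.66 ≈ 12.17, β = 0.56·27.66 ≈ 15.49.

α ≈ 12.17, β ≈ 15.49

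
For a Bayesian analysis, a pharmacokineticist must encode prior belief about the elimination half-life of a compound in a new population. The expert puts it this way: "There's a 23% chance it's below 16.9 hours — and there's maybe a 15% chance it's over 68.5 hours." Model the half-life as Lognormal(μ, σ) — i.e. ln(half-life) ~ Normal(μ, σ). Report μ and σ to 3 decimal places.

μ ≈ 3.410, σ ≈ 0.788

If T ~ Lognormal(μ,σ) then ln T ~ Normal(μ,σ), so the p-quantile of ln T is μ + z_p·σ.
ln(16.9) = 2.827 and ln(68.5) = 4.227; z_{0.23} = -0.7388, z_{0.85} = 1.036.
σ = (4.227 − 2.827)/(1.036 − (-0.7388)) = 0.788.
μ = 2.827 − (-0.7388)·0.788 = 3.410.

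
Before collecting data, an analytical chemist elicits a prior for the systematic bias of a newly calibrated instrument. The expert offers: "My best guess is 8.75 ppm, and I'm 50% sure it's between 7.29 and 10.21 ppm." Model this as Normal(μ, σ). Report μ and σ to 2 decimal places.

μ = 8.75, σ = 2.16

A symmetric 50% interval runs μ ± z·σ with z = 0.6745.
Half-width = 1.46, so σ = 1.46/0.6745 = 2.16.
μ is the stated best guess, 8.75.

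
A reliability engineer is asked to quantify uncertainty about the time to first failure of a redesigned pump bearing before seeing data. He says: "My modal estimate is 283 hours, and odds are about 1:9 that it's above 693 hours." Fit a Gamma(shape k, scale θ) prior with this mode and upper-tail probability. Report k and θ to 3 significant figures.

Gamma(k,θ) with k>1 has mode (k−1)θ, so θ = 283/(k−1).
Need P(X < 693) = 0.9 with θ tied to k this way. Start at k = 2, θ = 283: P(X<693) ≈ 0.702.
Too low — raise k to concentrate. Iterating converges to k ≈ 3.4.
Then θ = 283/(3.4−1) ≈ 118.

k ≈ 3.4, θ ≈ 118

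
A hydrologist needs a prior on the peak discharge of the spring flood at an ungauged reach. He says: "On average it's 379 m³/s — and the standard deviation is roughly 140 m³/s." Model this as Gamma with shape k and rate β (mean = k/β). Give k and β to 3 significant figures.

k ≈ 7.33, β ≈ 0.0193

For Gamma(k, rate β): mean = k/β, variance = k/β², so CV = 1/√k.
CV = SD/mean = 140/379 = 0.3694, hence k = 1/CV² = 7.33.
Then β = k/mean = 7.33/379 = 0.0193.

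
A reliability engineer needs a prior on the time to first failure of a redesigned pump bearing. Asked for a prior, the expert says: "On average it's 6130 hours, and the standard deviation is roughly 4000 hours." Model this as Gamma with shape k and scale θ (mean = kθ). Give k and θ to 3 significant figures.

For Gamma(k, scale θ): mean = kθ, variance = kθ², so CV = 1/√k.
CV = SD/mean = 4000/6130 = 0.6525, hence k = 1/CV² = 2.35.
Then θ = mean/k = 6130/2.35 = 2610.

k ≈ 2.35, θ ≈ 2610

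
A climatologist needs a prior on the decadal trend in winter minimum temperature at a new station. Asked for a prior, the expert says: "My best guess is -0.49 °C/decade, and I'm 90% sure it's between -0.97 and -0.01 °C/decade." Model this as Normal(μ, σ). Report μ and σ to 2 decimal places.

A symmetric 90% interval runs μ ± z·σ with z = 1.645.
Half-width = 0.48, so σ = 0.48/1.645 = 0.29.
μ is the stated best guess, -0.49.

μ = -0.49, σ = 0.29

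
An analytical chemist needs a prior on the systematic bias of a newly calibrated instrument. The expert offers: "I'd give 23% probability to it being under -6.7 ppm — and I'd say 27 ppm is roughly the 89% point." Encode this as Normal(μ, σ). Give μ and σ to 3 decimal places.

μ = 5.969, σ = 17.147

For Normal(μ,σ), the p-quantile is μ + z_p·σ. Here z_{0.23} = -0.7388, z_{0.89} = 1.227.
So -6.7 = μ − 0.7388σ and 27 = μ + 1.227σ.
Subtracting: σ = (27 − -6.7)/(1.227 − (-0.7388)) = 17.147.
Then μ = -6.7 − (-0.7388)·17.147 = 5.969.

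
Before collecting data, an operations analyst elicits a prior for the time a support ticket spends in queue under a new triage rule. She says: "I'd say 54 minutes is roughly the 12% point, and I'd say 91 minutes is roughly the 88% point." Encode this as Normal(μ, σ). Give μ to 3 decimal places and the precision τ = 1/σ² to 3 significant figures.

The p-quantile of Normal(μ,σ) is μ + z_p·σ, with z_{0.12} = -1.175 and z_{0.88} = 1.175.
Eliminate σ: μ = (z₂·x₁ − z₁·x₂)/(z₂ − z₁) = (1.175·54 − (-1.175)·91)/2.35 = 72.500.
Then σ = (x₂ − x₁)/(z₂ − z₁) = (91 − 54)/2.35 = 15.745.
Precision τ = 1/σ² = 1/15.74² = 0.00403.

μ = 72.500, τ = 0.00403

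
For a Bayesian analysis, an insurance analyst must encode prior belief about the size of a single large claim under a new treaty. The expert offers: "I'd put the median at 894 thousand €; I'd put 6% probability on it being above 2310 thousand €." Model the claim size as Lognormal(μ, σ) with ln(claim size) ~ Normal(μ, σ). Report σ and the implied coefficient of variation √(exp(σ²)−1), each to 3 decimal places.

If T ~ Lognormal(μ,σ) then ln T ~ Normal(μ,σ), so the p-quantile of ln T is μ + z_p·σ.
ln(894) = 6.796 and ln(2310) = 7.745; z_{0.5} = 0, z_{0.94} = 1.555.
σ = (7.745 − 6.796)/(1.555 − (0)) = 0.611.
μ = 6.796 − (0)·0.611 = 6.796.
CV = √(exp(σ²)−1) = √(exp(0.3728)−1) = 0.672.

σ ≈ 0.611, CV ≈ 0.672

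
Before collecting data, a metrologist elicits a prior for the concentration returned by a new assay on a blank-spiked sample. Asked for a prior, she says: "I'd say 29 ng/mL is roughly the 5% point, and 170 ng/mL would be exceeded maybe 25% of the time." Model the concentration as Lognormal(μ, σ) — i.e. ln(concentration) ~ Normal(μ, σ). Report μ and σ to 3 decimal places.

μ ≈ 4.621, σ ≈ 0.763

If T ~ Lognormal(μ,σ) then ln T ~ Normal(μ,σ), so the p-quantile of ln T is μ + z_p·σ.
ln(29) = 3.367 and ln(170) = 5.136; z_{0.05} = -1.645, z_{0.75} = 0.6745.
σ = (5.136 − 3.367)/(0.6745 − (-1.645)) = 0.763.
μ = 3.367 − (-1.645)·0.763 = 4.621.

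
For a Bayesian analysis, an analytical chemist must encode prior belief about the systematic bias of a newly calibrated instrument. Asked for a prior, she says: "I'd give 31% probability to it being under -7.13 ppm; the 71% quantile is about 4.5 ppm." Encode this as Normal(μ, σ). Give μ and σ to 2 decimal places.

μ = -1.63, σ = 11.08

For Normal(μ,σ), the p-quantile is μ + z_p·σ. Here z_{0.31} = -0.4959, z_{0.71} = 0.5534.
So -7.13 = μ − 0.4959σ and 4.5 = μ + 0.5534σ.
Subtracting: σ = (4.5 − -7.13)/(0.5534 − (-0.4959)) = 11.08.
Then μ = -7.13 − (-0.4959)·11.08 = -1.63.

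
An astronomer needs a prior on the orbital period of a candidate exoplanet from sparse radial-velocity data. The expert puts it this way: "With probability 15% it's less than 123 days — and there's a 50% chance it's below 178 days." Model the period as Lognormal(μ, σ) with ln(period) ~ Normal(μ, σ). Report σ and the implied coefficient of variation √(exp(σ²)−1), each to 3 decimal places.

σ ≈ 0.357, CV ≈ 0.368

If T ~ Lognormal(μ,σ) then ln T ~ Normal(μ,σ), so the p-quantile of ln T is μ + z_p·σ.
ln(123) = 4.812 and ln(178) = 5.182; z_{0.15} = -1.036, z_{0.5} = 0.
σ = (5.182 − 4.812)/(0 − (-1.036)) = 0.357.
μ = 4.812 − (-1.036)·0.357 = 5.182.
CV = √(exp(σ²)−1) = √(exp(0.1272)−1) = 0.368.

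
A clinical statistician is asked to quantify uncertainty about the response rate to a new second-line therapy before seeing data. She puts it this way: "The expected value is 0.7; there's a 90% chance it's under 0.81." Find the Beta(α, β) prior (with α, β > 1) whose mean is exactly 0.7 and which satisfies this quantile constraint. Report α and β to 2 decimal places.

α ≈ 18.36, β ≈ 7.87

With mean 0.7 fixed, write α = 0.7s, β = 0.3s where s = α+β.
Need P(θ < 0.81) = 0.9 under Beta(0.7s, 0.3s). Normal approximation: (q−m)/√(m(1−m)/s) ≈ z_{0.9} = 1.28, so s ≈ 0.7·0.3·(1.28)²/(0.81−0.7)² = 28.5.
At s = 28.5: P(θ<0.81) ≈ 0.910. Adjusting to match 0.9 gives s ≈ 26.23.
So α = 0.7·26.23 ≈ 18.36, β = 0.3·26.23 ≈ 7.87.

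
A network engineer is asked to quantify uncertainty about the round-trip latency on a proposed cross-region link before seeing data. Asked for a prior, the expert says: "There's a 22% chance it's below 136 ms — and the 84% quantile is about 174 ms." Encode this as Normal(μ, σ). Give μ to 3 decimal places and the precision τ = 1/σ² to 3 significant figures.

μ = 152.610, τ = 0.00216

For Normal(μ,σ), the p-quantile is μ + z_p·σ. Here z_{0.22} = -0.7722, z_{0.84} = 0.9945.
So 136 = μ − 0.7722σ and 174 = μ + 0.9945σ.
Subtracting: σ = (174 − 136)/(0.9945 − (-0.7722)) = 21.510.
Then μ = 136 − (-0.7722)·21.510 = 152.610.
Precision τ = 1/σ² = 1/21.51² = 0.00216.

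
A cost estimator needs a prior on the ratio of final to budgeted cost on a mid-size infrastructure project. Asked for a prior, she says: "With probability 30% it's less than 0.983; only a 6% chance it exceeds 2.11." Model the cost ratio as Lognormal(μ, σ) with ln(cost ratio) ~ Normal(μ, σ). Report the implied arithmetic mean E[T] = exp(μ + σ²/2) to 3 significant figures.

If T ~ Lognormal(μ,σ) then ln T ~ Normal(μ,σ), so the p-quantile of ln T is μ + z_p·σ.
ln(0.983) = -0.01715 and ln(2.11) = 0.7467; z_{0.3} = -0.5244, z_{0.94} = 1.555.
σ = (0.7467 − -0.01715)/(1.555 − (-0.5244)) = 0.367.
μ = -0.01715 − (-0.5244)·0.367 = 0.176.
E[T] = exp(μ + σ²/2) = exp(0.176 + 0.0675) = 1.28.

E[T] ≈ 1.28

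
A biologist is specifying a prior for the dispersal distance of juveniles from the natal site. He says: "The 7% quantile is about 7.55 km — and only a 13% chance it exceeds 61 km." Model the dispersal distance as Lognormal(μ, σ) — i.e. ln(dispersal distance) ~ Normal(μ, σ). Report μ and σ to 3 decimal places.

If T ~ Lognormal(μ,σ) then ln T ~ Normal(μ,σ), so the p-quantile of ln T is μ + z_p·σ.
ln(7.55) = 2.022 and ln(61) = 4.111; z_{0.07} = -1.476, z_{0.87} = 1.126.
σ = (4.111 − 2.022)/(1.126 − (-1.476)) = 0.803.
μ = 2.022 − (-1.476)·0.803 = 3.206.

μ ≈ 3.206, σ ≈ 0.803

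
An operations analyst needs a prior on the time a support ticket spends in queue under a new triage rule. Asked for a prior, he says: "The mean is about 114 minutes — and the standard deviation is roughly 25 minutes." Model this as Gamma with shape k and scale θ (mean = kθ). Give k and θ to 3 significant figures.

For Gamma(k, scale θ): mean = kθ, variance = kθ², so CV = 1/√k.
CV = SD/mean = 25/114 = 0.2193, hence k = 1/CV² = 20.8.
Then θ = mean/k = 114/20.8 = 5.48.

k ≈ 20.8, θ ≈ 5.48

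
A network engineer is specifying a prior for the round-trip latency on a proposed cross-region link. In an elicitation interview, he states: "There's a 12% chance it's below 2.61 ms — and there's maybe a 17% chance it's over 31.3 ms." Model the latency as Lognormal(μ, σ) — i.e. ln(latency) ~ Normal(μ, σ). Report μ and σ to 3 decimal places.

If T ~ Lognormal(μ,σ) then ln T ~ Normal(μ,σ), so the p-quantile of ln T is μ + z_p·σ.
ln(2.61) = 0.9594 and ln(31.3) = 3.444; z_{0.12} = -1.175, z_{0.83} = 0.9542.
σ = (3.444 − 0.9594)/(0.9542 − (-1.175)) = 1.167.
μ = 0.9594 − (-1.175)·1.167 = 2.330.

μ ≈ 2.330, σ ≈ 1.167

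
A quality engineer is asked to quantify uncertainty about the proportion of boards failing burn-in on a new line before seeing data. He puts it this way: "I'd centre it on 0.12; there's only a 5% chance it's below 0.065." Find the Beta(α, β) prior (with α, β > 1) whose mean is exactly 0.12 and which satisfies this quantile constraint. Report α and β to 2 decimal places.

α ≈ 9.02, β ≈ 66.17

With mean 0.12 fixed, write α = 0.12s, β = 0.88s where s = α+β.
Need P(θ < 0.065) = 0.05 under Beta(0.12s, 0.88s). Normal approximation: (q−m)/√(m(1−m)/s) ≈ z_{0.05} = -1.64, so s ≈ 0.12·0.88·(-1.64)²/(0.065−0.12)² = 94.4.
At s = 94.4: P(θ<0.065) ≈ 0.031. Adjusting to match 0.05 gives s ≈ 75.20.
So α = 0.12·75.20 ≈ 9.02, β = 0.88·75.20 ≈ 66.17.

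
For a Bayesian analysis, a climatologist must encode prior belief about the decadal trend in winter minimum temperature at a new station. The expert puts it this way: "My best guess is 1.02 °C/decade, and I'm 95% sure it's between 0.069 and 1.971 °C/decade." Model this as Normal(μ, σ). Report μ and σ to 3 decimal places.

A symmetric 95% interval runs μ ± z·σ with z = 1.96.
Half-width = 0.951, so σ = 0.951/1.96 = 0.485.
μ is the stated best guess, 1.020.

μ = 1.020, σ = 0.485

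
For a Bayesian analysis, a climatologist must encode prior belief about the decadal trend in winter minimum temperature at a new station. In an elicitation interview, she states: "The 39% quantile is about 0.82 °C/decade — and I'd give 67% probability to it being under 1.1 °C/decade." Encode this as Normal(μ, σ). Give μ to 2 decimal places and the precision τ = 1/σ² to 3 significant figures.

μ = 0.93, τ = 6.6

For Normal(μ,σ), the p-quantile is μ + z_p·σ. Here z_{0.39} = -0.2793, z_{0.67} = 0.4399.
So 0.82 = μ − 0.2793σ and 1.1 = μ + 0.4399σ.
Subtracting: σ = (1.1 − 0.82)/(0.4399 − (-0.2793)) = 0.39.
Then μ = 0.82 − (-0.2793)·0.39 = 0.93.
Precision τ = 1/σ² = 1/0.3893² = 6.6.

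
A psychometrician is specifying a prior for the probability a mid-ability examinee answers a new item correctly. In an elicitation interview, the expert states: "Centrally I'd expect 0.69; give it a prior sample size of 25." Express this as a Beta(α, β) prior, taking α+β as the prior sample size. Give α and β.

α = 17.25, β = 7.75

Under the effective-sample-size interpretation, Beta(α, β) has prior mean α/(α+β) and prior sample size α+β.
So α+β = 25 and α/(α+β) = 0.69, giving α = 0.69·25 = 17.25 and β = 25 − 17.25 = 7.75.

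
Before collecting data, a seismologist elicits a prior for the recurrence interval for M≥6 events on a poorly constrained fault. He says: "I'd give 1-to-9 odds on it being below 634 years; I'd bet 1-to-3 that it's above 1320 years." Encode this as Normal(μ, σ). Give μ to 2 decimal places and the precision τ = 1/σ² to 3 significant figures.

For Normal(μ,σ), the p-quantile is μ + z_p·σ. Here z_{0.1} = -1.282, z_{0.75} = 0.6745.
So 634 = μ − 1.282σ and 1320 = μ + 0.6745σ.
Subtracting: σ = (1320 − 634)/(0.6745 − (-1.282)) = 350.71.
Then μ = 634 − (-1.282)·350.71 = 1083.45.
Precision τ = 1/σ² = 1/350.7² = 8.13e-06.

μ = 1083.45, τ = 8.13e-06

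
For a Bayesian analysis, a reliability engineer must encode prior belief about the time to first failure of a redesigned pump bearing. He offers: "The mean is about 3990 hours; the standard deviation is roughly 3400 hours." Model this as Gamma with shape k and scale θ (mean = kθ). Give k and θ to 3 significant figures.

k ≈ 1.38, θ ≈ 2900

For Gamma(k, scale θ): mean = kθ, variance = kθ², so CV = 1/√k.
CV = SD/mean = 3400/3990 = 0.8521, hence k = 1/CV² = 1.38.
Then θ = mean/k = 3990/1.38 = 2900.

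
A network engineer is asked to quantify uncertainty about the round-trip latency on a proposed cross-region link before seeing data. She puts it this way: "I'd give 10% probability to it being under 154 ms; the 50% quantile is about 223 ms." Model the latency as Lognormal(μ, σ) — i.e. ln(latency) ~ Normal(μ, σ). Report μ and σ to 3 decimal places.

μ ≈ 5.407, σ ≈ 0.289

If T ~ Lognormal(μ,σ) then ln T ~ Normal(μ,σ), so the p-quantile of ln T is μ + z_p·σ.
ln(154) = 5.037 and ln(223) = 5.407; z_{0.1} = -1.282, z_{0.5} = 0.
σ = (5.407 − 5.037)/(0 − (-1.282)) = 0.289.
μ = 5.037 − (-1.282)·0.289 = 5.407.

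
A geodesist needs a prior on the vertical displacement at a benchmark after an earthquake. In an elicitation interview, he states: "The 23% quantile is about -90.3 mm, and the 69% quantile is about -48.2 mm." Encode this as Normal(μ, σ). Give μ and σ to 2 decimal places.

μ = -65.11, σ = 34.10

For Normal(μ,σ), the p-quantile is μ + z_p·σ. Here z_{0.23} = -0.7388, z_{0.69} = 0.4959.
So -90.3 = μ − 0.7388σ and -48.2 = μ + 0.4959σ.
Subtracting: σ = (-48.2 − -90.3)/(0.4959 − (-0.7388)) = 34.10.
Then μ = -90.3 − (-0.7388)·34.10 = -65.11.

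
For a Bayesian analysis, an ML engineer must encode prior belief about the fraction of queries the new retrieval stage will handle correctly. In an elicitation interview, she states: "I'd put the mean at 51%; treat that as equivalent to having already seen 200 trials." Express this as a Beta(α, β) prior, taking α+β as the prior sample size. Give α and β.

α = 102, β = 98

Under the effective-sample-size interpretation, Beta(α, β) has prior mean α/(α+β) and prior sample size α+β.
So α+β = 200 and α/(α+β) = 0.51, giving α = 0.51·200 = 102 and β = 200 − 102 = 98.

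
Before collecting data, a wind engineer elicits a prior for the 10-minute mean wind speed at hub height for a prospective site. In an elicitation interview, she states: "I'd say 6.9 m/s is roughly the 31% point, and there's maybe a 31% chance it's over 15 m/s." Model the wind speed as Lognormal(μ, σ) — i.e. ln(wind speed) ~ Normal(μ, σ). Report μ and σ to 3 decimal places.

μ ≈ 2.320, σ ≈ 0.783

If T ~ Lognormal(μ,σ) then ln T ~ Normal(μ,σ), so the p-quantile of ln T is μ + z_p·σ.
ln(6.9) = 1.932 and ln(15) = 2.708; z_{0.31} = -0.4959, z_{0.69} = 0.4959.
σ = (2.708 − 1.932)/(0.4959 − (-0.4959)) = 0.783.
μ = 1.932 − (-0.4959)·0.783 = 2.320.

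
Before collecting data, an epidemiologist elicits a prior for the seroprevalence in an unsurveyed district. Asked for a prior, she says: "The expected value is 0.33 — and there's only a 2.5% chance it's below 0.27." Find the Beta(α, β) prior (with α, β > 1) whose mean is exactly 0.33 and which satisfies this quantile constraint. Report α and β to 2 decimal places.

α ≈ 73.75, β ≈ 149.73

With mean 0.33 fixed, write α = 0.33s, β = 0.67s where s = α+β.
Need P(θ < 0.27) = 0.025 under Beta(0.33s, 0.67s). Normal approximation: (q−m)/√(m(1−m)/s) ≈ z_{0.025} = -1.96, so s ≈ 0.33·0.67·(-1.96)²/(0.27−0.33)² = 235.9.
At s = 235.9: P(θ<0.27) ≈ 0.022. Adjusting to match 0.025 gives s ≈ 223.47.
So α = 0.33·223.47 ≈ 73.75, β = 0.67·223.47 ≈ 149.73.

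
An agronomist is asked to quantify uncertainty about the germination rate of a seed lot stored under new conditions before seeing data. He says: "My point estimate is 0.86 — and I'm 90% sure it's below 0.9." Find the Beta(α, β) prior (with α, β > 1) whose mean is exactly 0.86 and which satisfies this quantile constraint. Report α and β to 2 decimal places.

α ≈ 97.97, β ≈ 15.95

With mean 0.86 fixed, write α = 0.86s, β = 0.14s where s = α+β.
Need P(θ < 0.9) = 0.9 under Beta(0.86s, 0.14s). Normal approximation: (q−m)/√(m(1−m)/s) ≈ z_{0.9} = 1.28, so s ≈ 0.86·0.14·(1.28)²/(0.9−0.86)² = 123.6.
At s = 123.6: P(θ<0.9) ≈ 0.910. Adjusting to match 0.9 gives s ≈ 113.92.
So α = 0.86·113.92 ≈ 97.97, β = 0.14·113.92 ≈ 15.95.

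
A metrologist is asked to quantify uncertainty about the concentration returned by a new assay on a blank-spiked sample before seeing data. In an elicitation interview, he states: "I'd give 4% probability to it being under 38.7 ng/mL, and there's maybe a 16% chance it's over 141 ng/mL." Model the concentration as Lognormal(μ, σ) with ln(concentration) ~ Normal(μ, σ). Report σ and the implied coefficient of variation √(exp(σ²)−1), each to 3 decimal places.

If T ~ Lognormal(μ,σ) then ln T ~ Normal(μ,σ), so the p-quantile of ln T is μ + z_p·σ.
ln(38.7) = 3.656 and ln(141) = 4.949; z_{0.04} = -1.751, z_{0.84} = 0.9945.
σ = (4.949 − 3.656)/(0.9945 − (-1.751)) = 0.471.
μ = 3.656 − (-1.751)·0.471 = 4.480.
CV = √(exp(σ²)−1) = √(exp(0.2218)−1) = 0.498.

σ ≈ 0.471, CV ≈ 0.498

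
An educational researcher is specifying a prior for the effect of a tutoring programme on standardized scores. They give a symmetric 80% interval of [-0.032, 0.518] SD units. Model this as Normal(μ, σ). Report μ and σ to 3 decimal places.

μ = 0.243, σ = 0.215

A symmetric 80% interval runs μ ± z·σ with z = 1.282.
Half-width = 0.275, so σ = 0.275/1.282 = 0.215.
μ is the interval midpoint, 0.243.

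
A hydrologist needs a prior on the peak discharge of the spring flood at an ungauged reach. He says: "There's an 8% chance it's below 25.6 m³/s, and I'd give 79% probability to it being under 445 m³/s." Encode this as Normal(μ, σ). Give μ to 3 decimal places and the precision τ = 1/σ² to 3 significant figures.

For Normal(μ,σ), the p-quantile is μ + z_p·σ. Here z_{0.08} = -1.405, z_{0.79} = 0.8064.
So 25.6 = μ − 1.405σ and 445 = μ + 0.8064σ.
Subtracting: σ = (445 − 25.6)/(0.8064 − (-1.405)) = 189.646.
Then μ = 25.6 − (-1.405)·189.646 = 292.066.
Precision τ = 1/σ² = 1/189.6² = 2.78e-05.

μ = 292.066, τ = 2.78e-05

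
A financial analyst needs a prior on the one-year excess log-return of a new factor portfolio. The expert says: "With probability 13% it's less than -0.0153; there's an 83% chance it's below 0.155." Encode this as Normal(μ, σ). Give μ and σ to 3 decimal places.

For Normal(μ,σ), the p-quantile is μ + z_p·σ. Here z_{0.13} = -1.126, z_{0.83} = 0.9542.
So -0.0153 = μ − 1.126σ and 0.155 = μ + 0.9542σ.
Subtracting: σ = (0.155 − -0.0153)/(0.9542 − (-1.126)) = 0.082.
Then μ = -0.0153 − (-1.126)·0.082 = 0.077.

μ = 0.077, σ = 0.082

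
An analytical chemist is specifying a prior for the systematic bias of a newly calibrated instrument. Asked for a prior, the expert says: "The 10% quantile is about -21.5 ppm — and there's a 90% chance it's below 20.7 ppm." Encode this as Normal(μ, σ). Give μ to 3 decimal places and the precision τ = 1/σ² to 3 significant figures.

The p-quantile of Normal(μ,σ) is μ + z_p·σ, with z_{0.1} = -1.282 and z_{0.9} = 1.282.
Eliminate σ: μ = (z₂·x₁ − z₁·x₂)/(z₂ − z₁) = (1.282·-21.5 − (-1.282)·20.7)/2.563 = -0.400.
Then σ = (x₂ − x₁)/(z₂ − z₁) = (20.7 − -21.5)/2.563 = 16.464.
Precision τ = 1/σ² = 1/16.46² = 0.00369.

μ = -0.400, τ = 0.00369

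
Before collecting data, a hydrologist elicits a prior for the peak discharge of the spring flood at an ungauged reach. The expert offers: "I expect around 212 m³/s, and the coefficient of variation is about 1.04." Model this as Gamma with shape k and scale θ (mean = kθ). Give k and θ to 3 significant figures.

For Gamma(k, scale θ): mean = kθ, variance = kθ², so CV = 1/√k.
CV = 1.04, hence k = 1/CV² = 0.925.
Then θ = mean/k = 212/0.925 = 229.

k ≈ 0.925, θ ≈ 229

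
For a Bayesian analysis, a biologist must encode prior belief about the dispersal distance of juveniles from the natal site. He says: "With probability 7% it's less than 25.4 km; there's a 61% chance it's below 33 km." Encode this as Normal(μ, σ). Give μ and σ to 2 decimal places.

For Normal(μ,σ), the p-quantile is μ + z_p·σ. Here z_{0.07} = -1.476, z_{0.61} = 0.2793.
So 25.4 = μ − 1.476σ and 33 = μ + 0.2793σ.
Subtracting: σ = (33 − 25.4)/(0.2793 − (-1.476)) = 4.33.
Then μ = 25.4 − (-1.476)·4.33 = 31.79.

μ = 31.79, σ = 4.33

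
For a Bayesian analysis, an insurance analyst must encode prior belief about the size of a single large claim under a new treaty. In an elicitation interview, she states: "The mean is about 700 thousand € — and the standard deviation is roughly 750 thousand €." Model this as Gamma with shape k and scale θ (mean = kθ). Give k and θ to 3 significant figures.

k ≈ 0.871, θ ≈ 804

For Gamma(k, scale θ): mean = kθ, variance = kθ², so CV = 1/√k.
CV = SD/mean = 750/700 = 1.071, hence k = 1/CV² = 0.871.
Then θ = mean/k = 700/0.871 = 804.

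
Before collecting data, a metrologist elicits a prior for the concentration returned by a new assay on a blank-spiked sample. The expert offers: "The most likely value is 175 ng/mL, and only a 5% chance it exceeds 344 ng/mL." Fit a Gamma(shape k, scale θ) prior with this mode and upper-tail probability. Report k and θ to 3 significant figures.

Gamma(k,θ) with k>1 has mode (k−1)θ, so θ = 175/(k−1).
Need P(X < 344) = 0.95 with θ tied to k this way. Start at k = 2, θ = 175: P(X<344) ≈ 0.585.
Too low — raise k to concentrate. Iterating converges to k ≈ 7.07.
Then θ = 175/(7.07−1) ≈ 28.8.

k ≈ 7.07, θ ≈ 28.8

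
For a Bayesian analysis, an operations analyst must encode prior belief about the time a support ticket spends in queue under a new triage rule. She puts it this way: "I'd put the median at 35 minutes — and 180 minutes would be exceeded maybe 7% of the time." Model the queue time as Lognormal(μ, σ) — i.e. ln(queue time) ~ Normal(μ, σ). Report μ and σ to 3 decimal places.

μ ≈ 3.555, σ ≈ 1.110

If T ~ Lognormal(μ,σ) then ln T ~ Normal(μ,σ), so the p-quantile of ln T is μ + z_p·σ.
ln(35) = 3.555 and ln(180) = 5.193; z_{0.5} = 0, z_{0.93} = 1.476.
σ = (5.193 − 3.555)/(1.476 − (0)) = 1.110.
μ = 3.555 − (0)·1.110 = 3.555.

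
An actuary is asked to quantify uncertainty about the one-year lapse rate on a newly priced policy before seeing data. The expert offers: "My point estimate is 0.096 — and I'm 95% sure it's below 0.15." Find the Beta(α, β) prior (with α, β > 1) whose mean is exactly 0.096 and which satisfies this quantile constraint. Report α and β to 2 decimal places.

With mean 0.096 fixed, write α = 0.096s, β = 0.904s where s = α+β.
Need P(θ < 0.15) = 0.95 under Beta(0.096s, 0.904s). Normal approximation: (q−m)/√(m(1−m)/s) ≈ z_{0.95} = 1.64, so s ≈ 0.096·0.904·(1.64)²/(0.15−0.096)² = 80.5.
At s = 80.5: P(θ<0.15) ≈ 0.937. Adjusting to match 0.95 gives s ≈ 94.56.
So α = 0.096·94.56 ≈ 9.08, β = 0.904·94.56 ≈ 85.49.

α ≈ 9.08, β ≈ 85.49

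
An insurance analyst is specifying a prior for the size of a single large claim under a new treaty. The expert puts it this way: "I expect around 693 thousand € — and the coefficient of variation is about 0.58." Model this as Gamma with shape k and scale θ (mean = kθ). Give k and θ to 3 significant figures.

k ≈ 2.97, θ ≈ 233

For Gamma(k, scale θ): mean = kθ, variance = kθ², so CV = 1/√k.
CV = 0.58, hence k = 1/CV² = 2.97.
Then θ = mean/k = 693/2.97 = 233.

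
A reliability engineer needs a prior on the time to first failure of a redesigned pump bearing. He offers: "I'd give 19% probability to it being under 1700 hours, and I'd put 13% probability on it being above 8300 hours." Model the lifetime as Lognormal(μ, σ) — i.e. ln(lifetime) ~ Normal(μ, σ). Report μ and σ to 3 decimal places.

μ ≈ 8.133, σ ≈ 0.791

If T ~ Lognormal(μ,σ) then ln T ~ Normal(μ,σ), so the p-quantile of ln T is μ + z_p·σ.
ln(1700) = 7.438 and ln(8300) = 9.024; z_{0.19} = -0.8779, z_{0.87} = 1.126.
σ = (9.024 − 7.438)/(1.126 − (-0.8779)) = 0.791.
μ = 7.438 − (-0.8779)·0.791 = 8.133.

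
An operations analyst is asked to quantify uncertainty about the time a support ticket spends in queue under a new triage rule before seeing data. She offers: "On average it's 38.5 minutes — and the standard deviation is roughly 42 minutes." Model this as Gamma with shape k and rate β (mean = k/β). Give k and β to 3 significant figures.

k ≈ 0.84, β ≈ 0.0218

For Gamma(k, rate β): mean = k/β, variance = k/β², so CV = 1/√k.
CV = SD/mean = 42/38.5 = 1.091, hence k = 1/CV² = 0.84.
Then β = k/mean = 0.84/38.5 = 0.0218.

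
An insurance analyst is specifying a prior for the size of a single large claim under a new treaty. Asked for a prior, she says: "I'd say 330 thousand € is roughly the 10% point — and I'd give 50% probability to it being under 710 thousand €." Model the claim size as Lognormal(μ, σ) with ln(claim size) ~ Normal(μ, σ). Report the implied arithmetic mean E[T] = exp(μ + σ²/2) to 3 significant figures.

If T ~ Lognormal(μ,σ) then ln T ~ Normal(μ,σ), so the p-quantile of ln T is μ + z_p·σ.
ln(330) = 5.799 and ln(710) = 6.565; z_{0.1} = -1.282, z_{0.5} = 0.
σ = (6.565 − 5.799)/(0 − (-1.282)) = 0.598.
μ = 5.799 − (-1.282)·0.598 = 6.565.
E[T] = exp(μ + σ²/2) = exp(6.565 + 0.1787) = 849 thousand €.

E[T] ≈ 849 thousand €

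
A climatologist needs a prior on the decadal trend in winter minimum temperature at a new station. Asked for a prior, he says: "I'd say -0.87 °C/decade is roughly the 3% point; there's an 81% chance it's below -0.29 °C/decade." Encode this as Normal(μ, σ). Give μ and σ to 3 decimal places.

For Normal(μ,σ), the p-quantile is μ + z_p·σ. Here z_{0.03} = -1.881, z_{0.81} = 0.8779.
So -0.87 = μ − 1.881σ and -0.29 = μ + 0.8779σ.
Subtracting: σ = (-0.29 − -0.87)/(0.8779 − (-1.881)) = 0.210.
Then μ = -0.87 − (-1.881)·0.210 = -0.475.

μ = -0.475, σ = 0.210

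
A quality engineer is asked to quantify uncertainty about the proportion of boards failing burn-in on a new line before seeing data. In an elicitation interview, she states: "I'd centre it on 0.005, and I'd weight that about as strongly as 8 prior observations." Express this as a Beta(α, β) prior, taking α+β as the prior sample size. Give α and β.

α = 0.04, β = 7.96

Under the effective-sample-size interpretation, Beta(α, β) has prior mean α/(α+β) and prior sample size α+β.
So α+β = 8 and α/(α+β) = 0.005, giving α = 0.005·8 = 0.04 and β = 8 − 0.04 = 7.96.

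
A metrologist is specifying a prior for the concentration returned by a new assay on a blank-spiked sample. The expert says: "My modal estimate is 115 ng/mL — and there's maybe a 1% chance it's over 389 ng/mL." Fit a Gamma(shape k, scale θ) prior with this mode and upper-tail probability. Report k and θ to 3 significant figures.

k ≈ 3.94, θ ≈ 39.1

Gamma(k,θ) with k>1 has mode (k−1)θ, so θ = 115/(k−1).
Need P(X < 389) = 0.99 with θ tied to k this way. Start at k = 2, θ = 115: P(X<389) ≈ 0.851.
Too low — raise k to concentrate. Iterating converges to k ≈ 3.94.
Then θ = 115/(3.94−1) ≈ 39.1.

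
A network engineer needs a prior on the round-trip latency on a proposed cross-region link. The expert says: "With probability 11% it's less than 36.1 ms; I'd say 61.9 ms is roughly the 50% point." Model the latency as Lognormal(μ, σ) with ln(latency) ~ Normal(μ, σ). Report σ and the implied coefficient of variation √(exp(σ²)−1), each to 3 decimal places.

If T ~ Lognormal(μ,σ) then ln T ~ Normal(μ,σ), so the p-quantile of ln T is μ + z_p·σ.
ln(36.1) = 3.586 and ln(61.9) = 4.126; z_{0.11} = -1.227, z_{0.5} = 0.
σ = (4.126 − 3.586)/(0 − (-1.227)) = 0.440.
μ = 3.586 − (-1.227)·0.440 = 4.126.
CV = √(exp(σ²)−1) = √(exp(0.1933)−1) = 0.462.

σ ≈ 0.440, CV ≈ 0.462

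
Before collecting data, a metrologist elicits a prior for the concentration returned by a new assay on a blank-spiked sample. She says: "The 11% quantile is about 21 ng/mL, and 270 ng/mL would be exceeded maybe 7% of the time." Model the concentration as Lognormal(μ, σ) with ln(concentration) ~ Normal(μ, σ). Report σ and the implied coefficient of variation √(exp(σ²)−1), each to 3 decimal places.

σ ≈ 0.945, CV ≈ 1.201

If T ~ Lognormal(μ,σ) then ln T ~ Normal(μ,σ), so the p-quantile of ln T is μ + z_p·σ.
ln(21) = 3.045 and ln(270) = 5.598; z_{0.11} = -1.227, z_{0.93} = 1.476.
σ = (5.598 − 3.045)/(1.476 − (-1.227)) = 0.945.
μ = 3.045 − (-1.227)·0.945 = 4.204.
CV = √(exp(σ²)−1) = √(exp(0.8932)−1) = 1.201.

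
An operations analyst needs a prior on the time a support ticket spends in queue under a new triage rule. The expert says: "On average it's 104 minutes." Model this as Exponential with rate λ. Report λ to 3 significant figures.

Exponential mean = 1/λ, so λ = 1/104.0 = 0.00962.

λ ≈ 0.00962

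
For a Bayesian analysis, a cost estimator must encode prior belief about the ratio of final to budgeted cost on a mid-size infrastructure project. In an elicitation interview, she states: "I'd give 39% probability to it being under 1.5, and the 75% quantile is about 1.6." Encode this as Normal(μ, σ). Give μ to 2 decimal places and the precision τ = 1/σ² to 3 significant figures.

The p-quantile of Normal(μ,σ) is μ + z_p·σ, with z_{0.39} = -0.2793 and z_{0.75} = 0.6745.
Eliminate σ: μ = (z₂·x₁ − z₁·x₂)/(z₂ − z₁) = (0.6745·1.5 − (-0.2793)·1.6)/0.9538 = 1.53.
Then σ = (x₂ − x₁)/(z₂ − z₁) = (1.6 − 1.5)/0.9538 = 0.10.
Precision τ = 1/σ² = 1/0.1048² = 91.

μ = 1.53, τ = 91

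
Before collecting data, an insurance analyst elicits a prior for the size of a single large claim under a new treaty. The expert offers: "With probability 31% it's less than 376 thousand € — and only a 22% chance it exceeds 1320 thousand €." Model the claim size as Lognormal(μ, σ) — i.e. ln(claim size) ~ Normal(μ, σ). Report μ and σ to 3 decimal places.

If T ~ Lognormal(μ,σ) then ln T ~ Normal(μ,σ), so the p-quantile of ln T is μ + z_p·σ.
ln(376) = 5.93 and ln(1320) = 7.185; z_{0.31} = -0.4959, z_{0.78} = 0.7722.
σ = (7.185 − 5.93)/(0.7722 − (-0.4959)) = 0.990.
μ = 5.93 − (-0.4959)·0.990 = 6.421.

μ ≈ 6.421, σ ≈ 0.990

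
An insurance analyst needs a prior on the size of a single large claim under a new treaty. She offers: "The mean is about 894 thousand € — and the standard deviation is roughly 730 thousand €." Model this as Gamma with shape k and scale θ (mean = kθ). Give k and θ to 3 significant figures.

For Gamma(k, scale θ): mean = kθ, variance = kθ², so CV = 1/√k.
CV = SD/mean = 730/894 = 0.8166, hence k = 1/CV² = 1.5.
Then θ = mean/k = 894/1.5 = 596.

k ≈ 1.5, θ ≈ 596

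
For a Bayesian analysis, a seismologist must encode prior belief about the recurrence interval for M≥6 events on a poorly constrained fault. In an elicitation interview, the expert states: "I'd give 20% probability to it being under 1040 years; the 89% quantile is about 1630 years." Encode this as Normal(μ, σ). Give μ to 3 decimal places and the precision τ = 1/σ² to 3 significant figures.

μ = 1280.097, τ = 1.23e-05

The p-quantile of Normal(μ,σ) is μ + z_p·σ, with z_{0.2} = -0.8416 and z_{0.89} = 1.227.
Eliminate σ: μ = (z₂·x₁ − z₁·x₂)/(z₂ − z₁) = (1.227·1040 − (-0.8416)·1630)/2.068 = 1280.097.
Then σ = (x₂ − x₁)/(z₂ − z₁) = (1630 − 1040)/2.068 = 285.279.
Precision τ = 1/σ² = 1/285.3² = 1.23e-05.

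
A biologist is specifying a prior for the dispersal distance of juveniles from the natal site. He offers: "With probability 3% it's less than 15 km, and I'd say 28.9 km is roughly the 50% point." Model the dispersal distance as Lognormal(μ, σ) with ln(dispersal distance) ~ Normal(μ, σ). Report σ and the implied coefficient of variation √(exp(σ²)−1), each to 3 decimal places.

σ ≈ 0.349, CV ≈ 0.360

If T ~ Lognormal(μ,σ) then ln T ~ Normal(μ,σ), so the p-quantile of ln T is μ + z_p·σ.
ln(15) = 2.708 and ln(28.9) = 3.364; z_{0.03} = -1.881, z_{0.5} = 0.
σ = (3.364 − 2.708)/(0 − (-1.881)) = 0.349.
μ = 2.708 − (-1.881)·0.349 = 3.364.
CV = √(exp(σ²)−1) = √(exp(0.1216)−1) = 0.360.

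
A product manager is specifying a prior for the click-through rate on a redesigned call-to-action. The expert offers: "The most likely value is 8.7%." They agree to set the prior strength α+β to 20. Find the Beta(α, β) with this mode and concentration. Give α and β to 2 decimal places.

α = 2.57, β = 17.43

For α,β > 1 the Beta mode is (α−1)/(α+β−2). With α+β = 20, the mode is (α−1)/18.
Set (α−1)/18 = 0.087 → α = 1 + 0.087·18 = 2.57.
β = 20 − α = 17.43.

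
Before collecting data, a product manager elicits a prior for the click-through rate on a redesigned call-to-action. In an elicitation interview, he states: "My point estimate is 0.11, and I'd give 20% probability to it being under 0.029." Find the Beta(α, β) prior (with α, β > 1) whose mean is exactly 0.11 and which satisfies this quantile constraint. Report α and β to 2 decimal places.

α ≈ 1.06, β ≈ 8.57

With mean 0.11 fixed, write α = 0.11s, β = 0.89s where s = α+β.
Need P(θ < 0.029) = 0.2 under Beta(0.11s, 0.89s). Normal approximation: (q−m)/√(m(1−m)/s) ≈ z_{0.2} = -0.842, so s ≈ 0.11·0.89·(-0.842)²/(0.029−0.11)² = 10.6.
At s = 10.6: P(θ<0.029) ≈ 0.181. Adjusting to match 0.2 gives s ≈ 9.63.
So α = 0.11·9.63 ≈ 1.06, β = 0.89·9.63 ≈ 8.57.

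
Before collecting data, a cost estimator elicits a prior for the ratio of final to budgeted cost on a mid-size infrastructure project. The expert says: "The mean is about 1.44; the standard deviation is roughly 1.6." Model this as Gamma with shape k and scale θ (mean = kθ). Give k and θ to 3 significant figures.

For Gamma(k, scale θ): mean = kθ, variance = kθ², so CV = 1/√k.
CV = SD/mean = 1.6/1.44 = 1.111, hence k = 1/CV² = 0.81.
Then θ = mean/k = 1.44/0.81 = 1.78.

k ≈ 0.81, θ ≈ 1.78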